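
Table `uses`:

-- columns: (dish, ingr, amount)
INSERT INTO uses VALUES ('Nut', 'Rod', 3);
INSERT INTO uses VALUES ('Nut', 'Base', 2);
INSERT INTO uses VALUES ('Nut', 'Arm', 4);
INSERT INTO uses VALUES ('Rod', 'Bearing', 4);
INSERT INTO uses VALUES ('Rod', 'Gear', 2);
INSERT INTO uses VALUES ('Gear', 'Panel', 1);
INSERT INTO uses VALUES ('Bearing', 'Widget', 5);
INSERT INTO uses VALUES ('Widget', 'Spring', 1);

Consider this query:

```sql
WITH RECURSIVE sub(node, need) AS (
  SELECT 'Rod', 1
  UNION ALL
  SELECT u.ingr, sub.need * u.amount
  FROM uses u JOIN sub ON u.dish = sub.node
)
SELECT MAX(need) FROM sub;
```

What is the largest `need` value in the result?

20

Base: (Rod, need=1).
Iteration 1: components of {Rod} -> Bearing = 1*4 = 4, Gear = 1*2 = 2.
Iteration 2: components of {Bearing,Gear} -> Panel = 2*1 = 2, Widget = 4*5 = 20.
Iteration 3: components of {Panel,Widget} -> Spring = 20*1 = 20.
Iteration 4: no further components; recursion stops.
need values: 1, 4, 2, 20, 2, 20; the maximum is 20.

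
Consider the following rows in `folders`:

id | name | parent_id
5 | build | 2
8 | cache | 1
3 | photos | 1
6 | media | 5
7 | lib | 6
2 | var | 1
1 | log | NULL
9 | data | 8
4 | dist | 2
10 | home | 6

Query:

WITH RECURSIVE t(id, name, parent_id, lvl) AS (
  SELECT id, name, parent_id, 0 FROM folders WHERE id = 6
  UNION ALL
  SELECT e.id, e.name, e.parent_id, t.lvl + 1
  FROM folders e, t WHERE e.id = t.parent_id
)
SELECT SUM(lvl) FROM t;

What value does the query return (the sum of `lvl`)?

6

Base: id=6 (media), parent_id=5, lvl 0.
Iteration 1: join on id=5 -> build (id 5, parent_id=2, lvl 1).
Iteration 2: join on id=2 -> var (id 2, parent_id=1, lvl 2).
Iteration 3: join on id=1 -> log (id 1, parent_id=NULL, lvl 3).
Iteration 4: parent_id is NULL; no match; recursion stops.
SUM(lvl) = 0 + 1 + 2 + 3 = 6.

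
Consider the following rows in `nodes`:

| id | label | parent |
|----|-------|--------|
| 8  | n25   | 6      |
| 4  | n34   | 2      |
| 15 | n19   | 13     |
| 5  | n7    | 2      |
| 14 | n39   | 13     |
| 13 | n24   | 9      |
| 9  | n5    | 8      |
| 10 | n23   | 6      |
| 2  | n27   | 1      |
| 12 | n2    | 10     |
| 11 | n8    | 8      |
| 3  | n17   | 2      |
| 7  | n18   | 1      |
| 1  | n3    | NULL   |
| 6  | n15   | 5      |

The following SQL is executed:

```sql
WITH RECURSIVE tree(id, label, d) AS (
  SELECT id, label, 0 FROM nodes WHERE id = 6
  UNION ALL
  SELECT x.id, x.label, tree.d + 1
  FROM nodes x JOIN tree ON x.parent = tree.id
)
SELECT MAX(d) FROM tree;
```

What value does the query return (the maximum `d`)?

Base: id=6 (n15) at d 0.
Iteration 1: rows with parent in {6} -> n25 (id 8, d 1), n23 (id 10, d 1).
Iteration 2: rows with parent in {8,10} -> n5 (id 9, d 2), n8 (id 11, d 2), n2 (id 12, d 2).
Iteration 3: rows with parent in {9,11,12} -> n24 (id 13, d 3).
Iteration 4: rows with parent in {13} -> n39 (id 14, d 4), n19 (id 15, d 4).
Iteration 5: no rows with parent in {14,15}; recursion stops.
d values: 0, 1, 1, 2, 2, 2, 3, 4, 4; the maximum is 4.

4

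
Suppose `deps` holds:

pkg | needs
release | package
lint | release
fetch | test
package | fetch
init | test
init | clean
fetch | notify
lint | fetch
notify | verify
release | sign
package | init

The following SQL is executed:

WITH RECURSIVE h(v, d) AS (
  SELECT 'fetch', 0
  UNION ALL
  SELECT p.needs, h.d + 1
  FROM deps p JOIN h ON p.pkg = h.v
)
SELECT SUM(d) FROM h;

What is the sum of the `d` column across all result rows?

Base: (fetch, d=0).
Iteration 1: edges from {fetch} -> (notify, d=1), (test, d=1).
Iteration 2: edges from {notify,test} -> (verify, d=2).
Iteration 3: no outgoing edges from {verify}; recursion stops.
SUM(d) = 0 + 1 + 1 + 2 = 4.

4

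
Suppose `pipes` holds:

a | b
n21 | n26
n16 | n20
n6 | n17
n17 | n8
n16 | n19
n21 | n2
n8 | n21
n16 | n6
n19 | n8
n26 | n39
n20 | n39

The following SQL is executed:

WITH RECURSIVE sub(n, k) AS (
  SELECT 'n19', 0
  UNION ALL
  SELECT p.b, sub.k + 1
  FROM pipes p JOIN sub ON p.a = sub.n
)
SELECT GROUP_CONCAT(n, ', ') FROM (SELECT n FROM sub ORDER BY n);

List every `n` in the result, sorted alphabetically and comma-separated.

n19, n2, n21, n26, n39, n8

Base: (n19, k=0).
Iteration 1: edges from {n19} -> (n8, k=1).
Iteration 2: edges from {n8} -> (n21, k=2).
Iteration 3: edges from {n21} -> (n2, k=3), (n26, k=3).
Iteration 4: edges from {n2,n26} -> (n39, k=4).
Iteration 5: no outgoing edges from {n39}; recursion stops.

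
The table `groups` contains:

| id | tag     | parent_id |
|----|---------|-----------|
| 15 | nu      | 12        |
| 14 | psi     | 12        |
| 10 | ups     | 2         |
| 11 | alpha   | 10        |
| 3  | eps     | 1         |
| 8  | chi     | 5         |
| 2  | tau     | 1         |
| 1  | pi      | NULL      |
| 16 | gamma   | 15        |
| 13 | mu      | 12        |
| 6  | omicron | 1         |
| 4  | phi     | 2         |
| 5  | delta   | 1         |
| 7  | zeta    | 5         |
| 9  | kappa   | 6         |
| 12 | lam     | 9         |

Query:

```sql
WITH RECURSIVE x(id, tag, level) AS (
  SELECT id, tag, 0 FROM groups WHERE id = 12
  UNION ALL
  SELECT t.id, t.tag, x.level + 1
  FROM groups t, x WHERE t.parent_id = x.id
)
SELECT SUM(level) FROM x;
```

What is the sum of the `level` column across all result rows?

Base: id=12 (lam) at level 0.
Iteration 1: rows with parent_id in {12} -> mu (id 13, level 1), psi (id 14, level 1), nu (id 15, level 1).
Iteration 2: rows with parent_id in {13,14,15} -> gamma (id 16, level 2).
Iteration 3: no rows with parent_id in {16}; recursion stops.
SUM(level) = 0 + 1 + 1 + 1 + 2 = 5.

5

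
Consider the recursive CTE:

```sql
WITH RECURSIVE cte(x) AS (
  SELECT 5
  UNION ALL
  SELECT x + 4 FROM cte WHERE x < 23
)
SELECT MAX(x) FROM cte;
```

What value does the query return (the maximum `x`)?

25

Base: x=5.
Iteration 1: 5 < 23 holds -> x = 5 + 4 = 9.
Iteration 2: 9 < 23 holds -> x = 9 + 4 = 13.
Iteration 3: 13 < 23 holds -> x = 13 + 4 = 17.
Iteration 4: 17 < 23 holds -> x = 17 + 4 = 21.
Iteration 5: 21 < 23 holds -> x = 21 + 4 = 25.
Iteration 6: 25 < 23 fails; recursion stops.
x values: 5, 9, 13, 17, 21, 25; the maximum is 25.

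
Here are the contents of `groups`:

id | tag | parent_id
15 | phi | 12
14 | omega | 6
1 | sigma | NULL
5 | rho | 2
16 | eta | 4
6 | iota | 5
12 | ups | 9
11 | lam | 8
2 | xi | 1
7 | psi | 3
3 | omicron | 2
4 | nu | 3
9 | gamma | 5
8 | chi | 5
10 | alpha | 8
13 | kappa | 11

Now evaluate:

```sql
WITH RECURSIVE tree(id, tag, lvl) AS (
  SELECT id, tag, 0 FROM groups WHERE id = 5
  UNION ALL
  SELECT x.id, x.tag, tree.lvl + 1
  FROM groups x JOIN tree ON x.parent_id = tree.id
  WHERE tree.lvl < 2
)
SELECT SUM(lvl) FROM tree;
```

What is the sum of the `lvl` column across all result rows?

Base: id=5 (rho) at lvl 0.
Iteration 1: rows with parent_id in {5} -> iota (id 6, lvl 1), chi (id 8, lvl 1), gamma (id 9, lvl 1).
Iteration 2: rows with parent_id in {6,8,9} -> alpha (id 10, lvl 2), lam (id 11, lvl 2), ups (id 12, lvl 2), omega (id 14, lvl 2).
Iteration 3: lvl < 2 fails for all current rows; recursion stops.
SUM(lvl) = 0 + 1 + 1 + 1 + 2 + 2 + 2 + 2 = 11.

11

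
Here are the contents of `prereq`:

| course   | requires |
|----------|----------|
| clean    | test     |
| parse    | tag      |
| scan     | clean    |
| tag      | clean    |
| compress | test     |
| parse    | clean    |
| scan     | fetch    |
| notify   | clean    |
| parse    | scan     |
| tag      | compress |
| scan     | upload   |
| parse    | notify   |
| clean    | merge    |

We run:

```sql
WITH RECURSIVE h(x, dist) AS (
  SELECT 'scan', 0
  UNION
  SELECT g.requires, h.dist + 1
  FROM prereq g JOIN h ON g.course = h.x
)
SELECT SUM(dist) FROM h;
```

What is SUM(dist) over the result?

Base: (scan, dist=0).
Iteration 1: edges from {scan} -> (clean, dist=1), (fetch, dist=1), (upload, dist=1).
Iteration 2: edges from {clean,fetch,upload} -> (merge, dist=2), (test, dist=2).
Iteration 3: no outgoing edges from {merge,test}; recursion stops.
SUM(dist) = 0 + 1 + 1 + 1 + 2 + 2 = 7.

7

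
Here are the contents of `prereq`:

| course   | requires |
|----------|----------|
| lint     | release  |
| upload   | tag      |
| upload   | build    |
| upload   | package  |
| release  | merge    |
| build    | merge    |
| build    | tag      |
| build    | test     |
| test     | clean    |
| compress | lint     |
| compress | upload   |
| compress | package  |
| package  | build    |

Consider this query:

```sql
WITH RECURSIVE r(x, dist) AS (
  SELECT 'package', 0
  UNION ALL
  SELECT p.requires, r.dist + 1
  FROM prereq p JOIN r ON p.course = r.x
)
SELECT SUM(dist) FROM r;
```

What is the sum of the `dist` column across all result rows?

10

Base: (package, dist=0).
Iteration 1: edges from {package} -> (build, dist=1).
Iteration 2: edges from {build} -> (merge, dist=2), (tag, dist=2), (test, dist=2).
Iteration 3: edges from {merge,tag,test} -> (clean, dist=3).
Iteration 4: no outgoing edges from {clean}; recursion stops.
SUM(dist) = 0 + 1 + 2 + 2 + 2 + 3 = 10.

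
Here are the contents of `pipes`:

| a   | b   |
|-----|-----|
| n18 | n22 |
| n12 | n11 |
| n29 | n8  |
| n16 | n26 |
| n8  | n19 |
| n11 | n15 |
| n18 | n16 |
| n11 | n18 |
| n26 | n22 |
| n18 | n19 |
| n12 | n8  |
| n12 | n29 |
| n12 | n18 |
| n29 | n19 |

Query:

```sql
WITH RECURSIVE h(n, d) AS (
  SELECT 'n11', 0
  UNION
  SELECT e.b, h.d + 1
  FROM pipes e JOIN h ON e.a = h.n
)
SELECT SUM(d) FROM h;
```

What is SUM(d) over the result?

15

Base: (n11, d=0).
Iteration 1: edges from {n11} -> (n15, d=1), (n18, d=1).
Iteration 2: edges from {n15,n18} -> (n16, d=2), (n19, d=2), (n22, d=2).
Iteration 3: edges from {n16,n19,n22} -> (n26, d=3).
Iteration 4: edges from {n26} -> (n22, d=4).
Iteration 5: no outgoing edges from {n22}; recursion stops.
SUM(d) = 0 + 1 + 1 + 2 + 2 + 2 + 3 + 4 = 15.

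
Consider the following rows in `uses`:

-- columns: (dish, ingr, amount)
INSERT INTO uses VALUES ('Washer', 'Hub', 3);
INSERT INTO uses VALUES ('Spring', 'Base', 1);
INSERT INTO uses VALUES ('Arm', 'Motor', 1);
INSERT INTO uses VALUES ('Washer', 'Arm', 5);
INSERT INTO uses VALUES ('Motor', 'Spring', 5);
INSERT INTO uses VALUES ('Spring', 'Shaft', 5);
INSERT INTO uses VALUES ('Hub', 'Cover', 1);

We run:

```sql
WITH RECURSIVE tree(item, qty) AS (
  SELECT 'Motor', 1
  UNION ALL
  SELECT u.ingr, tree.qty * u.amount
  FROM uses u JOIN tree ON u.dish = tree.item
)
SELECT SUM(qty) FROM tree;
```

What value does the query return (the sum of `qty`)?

36

Base: (Motor, qty=1).
Iteration 1: components of {Motor} -> Spring = 1*5 = 5.
Iteration 2: components of {Spring} -> Base = 5*1 = 5, Shaft = 5*5 = 25.
Iteration 3: no further components; recursion stops.
SUM(qty) = 1 + 5 + 25 + 5 = 36.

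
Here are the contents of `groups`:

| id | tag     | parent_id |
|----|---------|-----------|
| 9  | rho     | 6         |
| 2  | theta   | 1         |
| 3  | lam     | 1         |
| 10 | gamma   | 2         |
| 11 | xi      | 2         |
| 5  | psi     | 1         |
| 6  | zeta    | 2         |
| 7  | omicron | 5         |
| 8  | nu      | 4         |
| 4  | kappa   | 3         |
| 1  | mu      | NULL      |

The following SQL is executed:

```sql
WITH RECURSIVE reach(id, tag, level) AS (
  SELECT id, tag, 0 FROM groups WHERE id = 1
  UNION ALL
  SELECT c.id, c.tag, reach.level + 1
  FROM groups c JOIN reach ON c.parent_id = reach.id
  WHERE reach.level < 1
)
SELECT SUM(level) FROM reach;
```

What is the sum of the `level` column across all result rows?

Base: id=1 (mu) at level 0.
Iteration 1: rows with parent_id in {1} -> theta (id 2, level 1), lam (id 3, level 1), psi (id 5, level 1).
Iteration 2: level < 1 fails for all current rows; recursion stops.
SUM(level) = 0 + 1 + 1 + 1 = 3.

3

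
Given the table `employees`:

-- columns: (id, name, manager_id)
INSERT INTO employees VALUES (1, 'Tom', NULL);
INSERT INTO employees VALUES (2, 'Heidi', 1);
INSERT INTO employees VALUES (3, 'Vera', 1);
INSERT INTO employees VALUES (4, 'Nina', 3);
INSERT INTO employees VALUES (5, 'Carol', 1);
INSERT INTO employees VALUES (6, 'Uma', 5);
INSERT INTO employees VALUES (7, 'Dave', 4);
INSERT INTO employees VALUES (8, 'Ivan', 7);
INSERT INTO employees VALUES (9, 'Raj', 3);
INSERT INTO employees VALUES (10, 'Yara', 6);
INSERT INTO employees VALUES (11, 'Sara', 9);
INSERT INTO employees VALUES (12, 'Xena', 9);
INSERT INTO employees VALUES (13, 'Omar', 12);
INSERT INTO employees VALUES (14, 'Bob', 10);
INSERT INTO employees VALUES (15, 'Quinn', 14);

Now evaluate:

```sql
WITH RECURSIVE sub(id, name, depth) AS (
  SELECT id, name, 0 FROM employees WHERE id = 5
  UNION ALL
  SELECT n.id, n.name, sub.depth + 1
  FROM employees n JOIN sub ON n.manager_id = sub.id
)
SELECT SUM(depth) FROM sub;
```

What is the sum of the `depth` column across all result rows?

Base: id=5 (Carol) at depth 0.
Iteration 1: rows with manager_id in {5} -> Uma (id 6, depth 1).
Iteration 2: rows with manager_id in {6} -> Yara (id 10, depth 2).
Iteration 3: rows with manager_id in {10} -> Bob (id 14, depth 3).
Iteration 4: rows with manager_id in {14} -> Quinn (id 15, depth 4).
Iteration 5: no rows with manager_id in {15}; recursion stops.
SUM(depth) = 0 + 1 + 2 + 3 + 4 = 10.

10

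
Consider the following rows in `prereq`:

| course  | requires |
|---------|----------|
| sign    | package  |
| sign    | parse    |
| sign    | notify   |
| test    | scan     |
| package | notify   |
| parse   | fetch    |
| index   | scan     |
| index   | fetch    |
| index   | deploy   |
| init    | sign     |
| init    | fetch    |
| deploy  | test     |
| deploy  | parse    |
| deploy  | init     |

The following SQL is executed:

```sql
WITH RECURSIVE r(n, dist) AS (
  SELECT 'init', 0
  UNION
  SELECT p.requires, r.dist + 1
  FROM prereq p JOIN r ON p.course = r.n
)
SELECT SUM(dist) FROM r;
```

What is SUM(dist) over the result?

14

Base: (init, dist=0).
Iteration 1: edges from {init} -> (fetch, dist=1), (sign, dist=1).
Iteration 2: edges from {fetch,sign} -> (notify, dist=2), (package, dist=2), (parse, dist=2).
Iteration 3: edges from {notify,package,parse} -> (fetch, dist=3), (notify, dist=3).
Iteration 4: no outgoing edges from {fetch,notify}; recursion stops.
SUM(dist) = 0 + 1 + 1 + 2 + 2 + 2 + 3 + 3 = 14.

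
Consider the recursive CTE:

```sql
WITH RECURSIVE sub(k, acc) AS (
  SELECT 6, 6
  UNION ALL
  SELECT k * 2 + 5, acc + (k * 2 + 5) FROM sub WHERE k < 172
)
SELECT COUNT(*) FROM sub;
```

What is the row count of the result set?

Base: k=6, acc=6.
Iteration 1: 6 < 172 holds -> k = 6 * 2 + 5 = 17, acc = 6 + 17 = 23.
Iteration 2: 17 < 172 holds -> k = 17 * 2 + 5 = 39, acc = 23 + 39 = 62.
Iteration 3: 39 < 172 holds -> k = 39 * 2 + 5 = 83, acc = 62 + 83 = 145.
Iteration 4: 83 < 172 holds -> k = 83 * 2 + 5 = 171, acc = 145 + 171 = 316.
Iteration 5: 171 < 172 holds -> k = 171 * 2 + 5 = 347, acc = 316 + 347 = 663.
Iteration 6: 347 < 172 fails; recursion stops.
Total rows emitted: 6.

6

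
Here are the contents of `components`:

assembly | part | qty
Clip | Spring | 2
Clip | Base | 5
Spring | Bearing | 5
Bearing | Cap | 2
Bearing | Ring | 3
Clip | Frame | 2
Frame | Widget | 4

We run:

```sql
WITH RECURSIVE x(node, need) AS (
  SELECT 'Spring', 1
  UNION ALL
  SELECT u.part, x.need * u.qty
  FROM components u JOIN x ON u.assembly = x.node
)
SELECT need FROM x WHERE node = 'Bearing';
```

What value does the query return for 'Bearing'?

Base: (Spring, need=1).
Iteration 1: components of {Spring} -> Bearing = 1*5 = 5.
Iteration 2: components of {Bearing} -> Cap = 5*2 = 10, Ring = 5*3 = 15.
Iteration 3: no further components; recursion stops.

5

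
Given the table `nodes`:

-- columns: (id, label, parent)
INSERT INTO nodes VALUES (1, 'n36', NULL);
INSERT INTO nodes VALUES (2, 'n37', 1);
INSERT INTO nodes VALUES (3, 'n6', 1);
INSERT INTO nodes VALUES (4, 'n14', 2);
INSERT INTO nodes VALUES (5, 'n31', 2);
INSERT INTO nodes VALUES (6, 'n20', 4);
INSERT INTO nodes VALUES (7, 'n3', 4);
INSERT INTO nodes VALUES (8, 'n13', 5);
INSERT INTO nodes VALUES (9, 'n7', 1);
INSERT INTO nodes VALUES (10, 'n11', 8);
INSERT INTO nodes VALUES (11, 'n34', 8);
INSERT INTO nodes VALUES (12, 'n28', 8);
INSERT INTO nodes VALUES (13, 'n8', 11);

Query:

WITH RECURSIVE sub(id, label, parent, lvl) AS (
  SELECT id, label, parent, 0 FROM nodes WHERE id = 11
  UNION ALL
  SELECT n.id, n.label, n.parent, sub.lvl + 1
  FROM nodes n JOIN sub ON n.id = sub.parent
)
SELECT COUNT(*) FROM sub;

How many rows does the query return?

Base: id=11 (n34), parent=8, lvl 0.
Iteration 1: join on id=8 -> n13 (id 8, parent=5, lvl 1).
Iteration 2: join on id=5 -> n31 (id 5, parent=2, lvl 2).
Iteration 3: join on id=2 -> n37 (id 2, parent=1, lvl 3).
Iteration 4: join on id=1 -> n36 (id 1, parent=NULL, lvl 4).
Iteration 5: parent is NULL; no match; recursion stops.
Total rows emitted: 5.

5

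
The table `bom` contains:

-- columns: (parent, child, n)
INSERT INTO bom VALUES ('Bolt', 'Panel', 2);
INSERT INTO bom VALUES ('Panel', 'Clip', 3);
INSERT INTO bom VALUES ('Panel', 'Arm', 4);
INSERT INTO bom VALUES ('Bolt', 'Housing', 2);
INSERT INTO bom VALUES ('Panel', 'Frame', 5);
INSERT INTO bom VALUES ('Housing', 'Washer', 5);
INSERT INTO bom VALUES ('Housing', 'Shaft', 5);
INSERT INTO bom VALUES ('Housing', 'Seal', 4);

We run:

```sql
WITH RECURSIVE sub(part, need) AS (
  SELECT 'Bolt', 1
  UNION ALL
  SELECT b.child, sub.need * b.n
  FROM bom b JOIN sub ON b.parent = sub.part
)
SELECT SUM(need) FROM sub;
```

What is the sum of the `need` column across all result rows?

Base: (Bolt, need=1).
Iteration 1: components of {Bolt} -> Housing = 1*2 = 2, Panel = 1*2 = 2.
Iteration 2: components of {Housing,Panel} -> Arm = 2*4 = 8, Clip = 2*3 = 6, Frame = 2*5 = 10, Seal = 2*4 = 8, Shaft = 2*5 = 10, Washer = 2*5 = 10.
Iteration 3: no further components; recursion stops.
SUM(need) = 1 + 2 + 2 + 6 + 8 + 10 + 10 + 10 + 8 = 57.

57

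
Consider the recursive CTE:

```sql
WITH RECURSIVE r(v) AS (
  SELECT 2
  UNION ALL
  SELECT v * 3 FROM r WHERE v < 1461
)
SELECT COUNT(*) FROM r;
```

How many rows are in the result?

8

Base: v=2.
Iteration 1: 2 < 1461 holds -> v = 2 * 3 = 6.
Iteration 2: 6 < 1461 holds -> v = 6 * 3 = 18.
Iteration 3: 18 < 1461 holds -> v = 18 * 3 = 54.
Iteration 4: 54 < 1461 holds -> v = 54 * 3 = 162.
Iteration 5: 162 < 1461 holds -> v = 162 * 3 = 486.
Iteration 6: 486 < 1461 holds -> v = 486 * 3 = 1458.
Iteration 7: 1458 < 1461 holds -> v = 1458 * 3 = 4374.
Iteration 8: 4374 < 1461 fails; recursion stops.
Total rows emitted: 8.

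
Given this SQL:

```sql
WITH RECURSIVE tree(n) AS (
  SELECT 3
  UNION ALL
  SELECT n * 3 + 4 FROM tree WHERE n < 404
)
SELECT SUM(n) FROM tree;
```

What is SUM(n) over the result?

1808

Base: n=3.
Iteration 1: 3 < 404 holds -> n = 3 * 3 + 4 = 13.
Iteration 2: 13 < 404 holds -> n = 13 * 3 + 4 = 43.
Iteration 3: 43 < 404 holds -> n = 43 * 3 + 4 = 133.
Iteration 4: 133 < 404 holds -> n = 133 * 3 + 4 = 403.
Iteration 5: 403 < 404 holds -> n = 403 * 3 + 4 = 1213.
Iteration 6: 1213 < 404 fails; recursion stops.
SUM(n) = 3 + 13 + 43 + 133 + 403 + 1213 = 1808.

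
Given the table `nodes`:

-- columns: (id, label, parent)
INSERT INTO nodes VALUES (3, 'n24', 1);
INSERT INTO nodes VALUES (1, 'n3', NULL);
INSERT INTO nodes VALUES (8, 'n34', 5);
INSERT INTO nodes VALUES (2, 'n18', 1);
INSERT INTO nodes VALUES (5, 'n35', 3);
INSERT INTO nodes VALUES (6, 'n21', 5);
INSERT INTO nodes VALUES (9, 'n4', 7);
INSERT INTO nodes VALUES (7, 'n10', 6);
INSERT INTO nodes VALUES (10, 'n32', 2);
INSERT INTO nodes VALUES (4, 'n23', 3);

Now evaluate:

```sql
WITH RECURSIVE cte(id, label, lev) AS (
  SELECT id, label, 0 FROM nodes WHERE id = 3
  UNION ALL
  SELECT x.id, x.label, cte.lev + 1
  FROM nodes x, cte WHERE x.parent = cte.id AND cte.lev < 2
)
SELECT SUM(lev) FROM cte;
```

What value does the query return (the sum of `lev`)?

Base: id=3 (n24) at lev 0.
Iteration 1: rows with parent in {3} -> n23 (id 4, lev 1), n35 (id 5, lev 1).
Iteration 2: rows with parent in {4,5} -> n21 (id 6, lev 2), n34 (id 8, lev 2).
Iteration 3: lev < 2 fails for all current rows; recursion stops.
SUM(lev) = 0 + 1 + 1 + 2 + 2 = 6.

6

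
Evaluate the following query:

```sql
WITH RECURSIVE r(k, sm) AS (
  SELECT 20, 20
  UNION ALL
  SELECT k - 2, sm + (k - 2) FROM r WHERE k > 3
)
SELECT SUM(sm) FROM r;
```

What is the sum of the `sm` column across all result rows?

770

Base: k=20, sm=20.
Iteration 1: 20 > 3 holds -> k = 20 - 2 = 18, sm = 20 + 18 = 38.
Iteration 2: 18 > 3 holds -> k = 18 - 2 = 16, sm = 38 + 16 = 54.
Iteration 3: 16 > 3 holds -> k = 16 - 2 = 14, sm = 54 + 14 = 68.
Iteration 4: 14 > 3 holds -> k = 14 - 2 = 12, sm = 68 + 12 = 80.
Iteration 5: 12 > 3 holds -> k = 12 - 2 = 10, sm = 80 + 10 = 90.
Iteration 6: 10 > 3 holds -> k = 10 - 2 = 8, sm = 90 + 8 = 98.
Iteration 7: 8 > 3 holds -> k = 8 - 2 = 6, sm = 98 + 6 = 104.
Iteration 8: 6 > 3 holds -> k = 6 - 2 = 4, sm = 104 + 4 = 108.
Iteration 9: 4 > 3 holds -> k = 4 - 2 = 2, sm = 108 + 2 = 110.
Iteration 10: 2 > 3 fails; recursion stops.
SUM(sm) = 20 + 38 + 54 + 68 + 80 + 90 + 98 + 104 + 108 + 110 = 770.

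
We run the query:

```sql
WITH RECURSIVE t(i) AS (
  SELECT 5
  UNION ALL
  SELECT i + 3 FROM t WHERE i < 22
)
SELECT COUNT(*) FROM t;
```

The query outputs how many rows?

Base: i=5.
Iteration 1: 5 < 22 holds -> i = 5 + 3 = 8.
Iteration 2: 8 < 22 holds -> i = 8 + 3 = 11.
Iteration 3: 11 < 22 holds -> i = 11 + 3 = 14.
Iteration 4: 14 < 22 holds -> i = 14 + 3 = 17.
Iteration 5: 17 < 22 holds -> i = 17 + 3 = 20.
Iteration 6: 20 < 22 holds -> i = 20 + 3 = 23.
Iteration 7: 23 < 22 fails; recursion stops.
Total rows emitted: 7.

7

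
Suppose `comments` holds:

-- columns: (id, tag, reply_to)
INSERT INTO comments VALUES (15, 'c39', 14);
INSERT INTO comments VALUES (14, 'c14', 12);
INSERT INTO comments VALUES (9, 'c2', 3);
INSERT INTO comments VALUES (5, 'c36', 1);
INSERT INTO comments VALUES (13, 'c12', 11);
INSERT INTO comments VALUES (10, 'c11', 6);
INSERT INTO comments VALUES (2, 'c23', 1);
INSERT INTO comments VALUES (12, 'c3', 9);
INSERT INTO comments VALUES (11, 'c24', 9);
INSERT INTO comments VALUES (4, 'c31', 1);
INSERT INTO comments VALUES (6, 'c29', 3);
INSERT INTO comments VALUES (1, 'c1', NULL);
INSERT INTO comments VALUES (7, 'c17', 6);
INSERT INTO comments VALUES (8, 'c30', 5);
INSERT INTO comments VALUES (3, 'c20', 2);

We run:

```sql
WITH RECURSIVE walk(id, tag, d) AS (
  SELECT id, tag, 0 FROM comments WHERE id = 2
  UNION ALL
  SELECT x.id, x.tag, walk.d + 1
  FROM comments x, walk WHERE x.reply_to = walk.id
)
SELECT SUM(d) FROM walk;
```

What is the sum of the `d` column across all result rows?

Base: id=2 (c23) at d 0.
Iteration 1: rows with reply_to in {2} -> c20 (id 3, d 1).
Iteration 2: rows with reply_to in {3} -> c29 (id 6, d 2), c2 (id 9, d 2).
Iteration 3: rows with reply_to in {6,9} -> c17 (id 7, d 3), c11 (id 10, d 3), c24 (id 11, d 3), c3 (id 12, d 3).
Iteration 4: rows with reply_to in {7,10,11,12} -> c12 (id 13, d 4), c14 (id 14, d 4).
Iteration 5: rows with reply_to in {13,14} -> c39 (id 15, d 5).
Iteration 6: no rows with reply_to in {15}; recursion stops.
SUM(d) = 0 + 1 + 2 + 2 + 3 + 3 + 3 + 3 + 4 + 4 + 5 = 30.

30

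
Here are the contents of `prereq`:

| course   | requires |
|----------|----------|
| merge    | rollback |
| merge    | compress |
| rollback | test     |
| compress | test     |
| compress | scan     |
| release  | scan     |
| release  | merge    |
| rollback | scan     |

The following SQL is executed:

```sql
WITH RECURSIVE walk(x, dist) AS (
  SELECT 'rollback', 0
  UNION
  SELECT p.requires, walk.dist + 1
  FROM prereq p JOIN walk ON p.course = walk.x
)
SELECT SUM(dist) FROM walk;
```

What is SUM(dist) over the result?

Base: (rollback, dist=0).
Iteration 1: edges from {rollback} -> (scan, dist=1), (test, dist=1).
Iteration 2: no outgoing edges from {scan,test}; recursion stops.
SUM(dist) = 0 + 1 + 1 = 2.

2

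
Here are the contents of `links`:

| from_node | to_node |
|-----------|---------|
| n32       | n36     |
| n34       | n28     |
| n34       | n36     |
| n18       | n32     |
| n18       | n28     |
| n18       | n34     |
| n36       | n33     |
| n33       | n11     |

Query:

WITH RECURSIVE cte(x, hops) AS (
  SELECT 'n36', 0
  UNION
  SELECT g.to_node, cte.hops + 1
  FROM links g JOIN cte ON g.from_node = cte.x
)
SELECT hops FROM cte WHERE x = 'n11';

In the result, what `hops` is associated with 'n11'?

2

Base: (n36, hops=0).
Iteration 1: edges from {n36} -> (n33, hops=1).
Iteration 2: edges from {n33} -> (n11, hops=2).
Iteration 3: no outgoing edges from {n11}; recursion stops.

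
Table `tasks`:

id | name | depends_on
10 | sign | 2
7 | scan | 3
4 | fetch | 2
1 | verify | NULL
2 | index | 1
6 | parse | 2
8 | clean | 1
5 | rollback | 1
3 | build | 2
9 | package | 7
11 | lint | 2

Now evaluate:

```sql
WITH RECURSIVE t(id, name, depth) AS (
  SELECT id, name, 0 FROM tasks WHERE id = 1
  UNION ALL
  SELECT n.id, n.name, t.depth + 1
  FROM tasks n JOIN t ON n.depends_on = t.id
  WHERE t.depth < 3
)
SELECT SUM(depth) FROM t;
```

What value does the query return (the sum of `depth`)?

Base: id=1 (verify) at depth 0.
Iteration 1: rows with depends_on in {1} -> index (id 2, depth 1), rollback (id 5, depth 1), clean (id 8, depth 1).
Iteration 2: rows with depends_on in {2,5,8} -> build (id 3, depth 2), fetch (id 4, depth 2), parse (id 6, depth 2), sign (id 10, depth 2), lint (id 11, depth 2).
Iteration 3: rows with depends_on in {3,4,6,10,11} -> scan (id 7, depth 3).
Iteration 4: depth < 3 fails for all current rows; recursion stops.
SUM(depth) = 0 + 1 + 1 + 1 + 2 + 2 + 2 + 2 + 2 + 3 = 16.

16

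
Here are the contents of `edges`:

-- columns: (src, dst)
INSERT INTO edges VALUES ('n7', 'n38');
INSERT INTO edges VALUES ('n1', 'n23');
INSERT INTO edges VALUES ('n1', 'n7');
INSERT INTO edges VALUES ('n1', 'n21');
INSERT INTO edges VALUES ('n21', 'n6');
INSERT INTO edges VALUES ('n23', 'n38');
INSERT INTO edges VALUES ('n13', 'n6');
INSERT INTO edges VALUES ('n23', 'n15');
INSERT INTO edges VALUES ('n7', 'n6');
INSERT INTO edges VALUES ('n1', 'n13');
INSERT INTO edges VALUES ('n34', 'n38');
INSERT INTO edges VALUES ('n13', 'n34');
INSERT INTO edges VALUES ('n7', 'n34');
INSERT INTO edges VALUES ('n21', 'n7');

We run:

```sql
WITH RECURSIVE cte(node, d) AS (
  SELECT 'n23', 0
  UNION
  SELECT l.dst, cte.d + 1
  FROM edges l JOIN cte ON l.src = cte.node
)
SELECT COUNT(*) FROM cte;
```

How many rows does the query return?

Base: (n23, d=0).
Iteration 1: edges from {n23} -> (n15, d=1), (n38, d=1).
Iteration 2: no outgoing edges from {n15,n38}; recursion stops.
Total rows emitted: 3.

3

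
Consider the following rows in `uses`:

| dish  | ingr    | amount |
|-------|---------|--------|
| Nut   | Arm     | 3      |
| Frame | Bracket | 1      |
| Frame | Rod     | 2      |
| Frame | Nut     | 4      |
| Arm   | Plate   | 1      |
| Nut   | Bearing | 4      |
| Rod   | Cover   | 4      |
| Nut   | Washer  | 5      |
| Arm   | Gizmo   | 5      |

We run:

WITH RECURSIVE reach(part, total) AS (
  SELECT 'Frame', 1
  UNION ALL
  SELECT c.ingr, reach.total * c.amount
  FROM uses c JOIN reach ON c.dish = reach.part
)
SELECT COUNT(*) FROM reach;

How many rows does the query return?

Base: (Frame, total=1).
Iteration 1: components of {Frame} -> Bracket = 1*1 = 1, Nut = 1*4 = 4, Rod = 1*2 = 2.
Iteration 2: components of {Bracket,Nut,Rod} -> Arm = 4*3 = 12, Bearing = 4*4 = 16, Cover = 2*4 = 8, Washer = 4*5 = 20.
Iteration 3: components of {Arm,Bearing,Cover,Washer} -> Gizmo = 12*5 = 60, Plate = 12*1 = 12.
Iteration 4: no further components; recursion stops.
Total rows emitted: 10.

10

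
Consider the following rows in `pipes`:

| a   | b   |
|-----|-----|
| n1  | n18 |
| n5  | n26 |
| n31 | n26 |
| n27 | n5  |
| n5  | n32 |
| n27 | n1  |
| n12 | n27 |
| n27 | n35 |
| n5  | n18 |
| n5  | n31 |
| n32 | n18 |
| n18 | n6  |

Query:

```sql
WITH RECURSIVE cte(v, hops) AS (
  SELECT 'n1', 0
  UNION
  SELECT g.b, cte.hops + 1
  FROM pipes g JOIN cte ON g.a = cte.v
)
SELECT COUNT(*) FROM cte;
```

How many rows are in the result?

Base: (n1, hops=0).
Iteration 1: edges from {n1} -> (n18, hops=1).
Iteration 2: edges from {n18} -> (n6, hops=2).
Iteration 3: no outgoing edges from {n6}; recursion stops.
Total rows emitted: 3.

3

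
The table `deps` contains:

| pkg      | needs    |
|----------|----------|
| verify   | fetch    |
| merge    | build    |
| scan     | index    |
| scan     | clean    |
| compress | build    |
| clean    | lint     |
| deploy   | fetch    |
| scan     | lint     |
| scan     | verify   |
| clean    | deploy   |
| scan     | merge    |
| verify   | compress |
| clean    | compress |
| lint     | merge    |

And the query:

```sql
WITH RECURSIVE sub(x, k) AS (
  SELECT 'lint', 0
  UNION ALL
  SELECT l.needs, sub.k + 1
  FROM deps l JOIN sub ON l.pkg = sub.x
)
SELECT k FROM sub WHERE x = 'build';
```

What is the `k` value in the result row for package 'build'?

Base: (lint, k=0).
Iteration 1: edges from {lint} -> (merge, k=1).
Iteration 2: edges from {merge} -> (build, k=2).
Iteration 3: no outgoing edges from {build}; recursion stops.

2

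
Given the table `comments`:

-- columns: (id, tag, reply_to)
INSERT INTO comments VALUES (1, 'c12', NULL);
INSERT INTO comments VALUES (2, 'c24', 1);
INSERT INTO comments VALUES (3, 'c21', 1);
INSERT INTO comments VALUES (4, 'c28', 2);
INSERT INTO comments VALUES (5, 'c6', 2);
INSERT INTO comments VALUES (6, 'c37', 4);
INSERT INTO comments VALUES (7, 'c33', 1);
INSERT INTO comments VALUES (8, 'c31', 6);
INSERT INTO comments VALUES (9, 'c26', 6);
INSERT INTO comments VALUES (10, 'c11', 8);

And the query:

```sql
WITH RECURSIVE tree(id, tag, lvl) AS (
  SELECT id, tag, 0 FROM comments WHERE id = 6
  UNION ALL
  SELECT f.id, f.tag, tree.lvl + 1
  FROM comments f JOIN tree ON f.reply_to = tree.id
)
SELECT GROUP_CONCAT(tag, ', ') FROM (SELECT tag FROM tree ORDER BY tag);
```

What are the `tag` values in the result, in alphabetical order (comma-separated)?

Base: id=6 (c37) at lvl 0.
Iteration 1: rows with reply_to in {6} -> c31 (id 8, lvl 1), c26 (id 9, lvl 1).
Iteration 2: rows with reply_to in {8,9} -> c11 (id 10, lvl 2).
Iteration 3: no rows with reply_to in {10}; recursion stops.

c11, c26, c31, c37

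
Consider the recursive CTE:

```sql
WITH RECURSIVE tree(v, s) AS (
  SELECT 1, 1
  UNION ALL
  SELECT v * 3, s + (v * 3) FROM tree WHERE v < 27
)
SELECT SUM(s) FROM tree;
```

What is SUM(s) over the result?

Base: v=1, s=1.
Iteration 1: 1 < 27 holds -> v = 1 * 3 = 3, s = 1 + 3 = 4.
Iteration 2: 3 < 27 holds -> v = 3 * 3 = 9, s = 4 + 9 = 13.
Iteration 3: 9 < 27 holds -> v = 9 * 3 = 27, s = 13 + 27 = 40.
Iteration 4: 27 < 27 fails; recursion stops.
SUM(s) = 1 + 4 + 13 + 40 = 58.

58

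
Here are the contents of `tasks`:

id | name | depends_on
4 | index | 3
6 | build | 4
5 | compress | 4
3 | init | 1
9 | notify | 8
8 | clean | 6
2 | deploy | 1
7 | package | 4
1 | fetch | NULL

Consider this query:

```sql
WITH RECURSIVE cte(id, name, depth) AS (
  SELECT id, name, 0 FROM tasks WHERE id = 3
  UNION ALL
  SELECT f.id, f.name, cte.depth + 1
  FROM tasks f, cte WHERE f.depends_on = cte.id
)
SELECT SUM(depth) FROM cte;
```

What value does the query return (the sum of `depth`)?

Base: id=3 (init) at depth 0.
Iteration 1: rows with depends_on in {3} -> index (id 4, depth 1).
Iteration 2: rows with depends_on in {4} -> compress (id 5, depth 2), build (id 6, depth 2), package (id 7, depth 2).
Iteration 3: rows with depends_on in {5,6,7} -> clean (id 8, depth 3).
Iteration 4: rows with depends_on in {8} -> notify (id 9, depth 4).
Iteration 5: no rows with depends_on in {9}; recursion stops.
SUM(depth) = 0 + 1 + 2 + 2 + 2 + 3 + 4 = 14.

14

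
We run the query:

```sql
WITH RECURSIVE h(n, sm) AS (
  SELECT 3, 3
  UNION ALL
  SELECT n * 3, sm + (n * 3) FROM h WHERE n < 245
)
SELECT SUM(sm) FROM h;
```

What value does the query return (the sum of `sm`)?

Base: n=3, sm=3.
Iteration 1: 3 < 245 holds -> n = 3 * 3 = 9, sm = 3 + 9 = 12.
Iteration 2: 9 < 245 holds -> n = 9 * 3 = 27, sm = 12 + 27 = 39.
Iteration 3: 27 < 245 holds -> n = 27 * 3 = 81, sm = 39 + 81 = 120.
Iteration 4: 81 < 245 holds -> n = 81 * 3 = 243, sm = 120 + 243 = 363.
Iteration 5: 243 < 245 holds -> n = 243 * 3 = 729, sm = 363 + 729 = 1092.
Iteration 6: 729 < 245 fails; recursion stops.
SUM(sm) = 3 + 12 + 39 + 120 + 363 + 1092 = 1629.

1629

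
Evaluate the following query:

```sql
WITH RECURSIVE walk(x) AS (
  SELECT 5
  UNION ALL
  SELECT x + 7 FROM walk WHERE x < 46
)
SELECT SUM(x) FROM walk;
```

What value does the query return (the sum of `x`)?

182

Base: x=5.
Iteration 1: 5 < 46 holds -> x = 5 + 7 = 12.
Iteration 2: 12 < 46 holds -> x = 12 + 7 = 19.
Iteration 3: 19 < 46 holds -> x = 19 + 7 = 26.
Iteration 4: 26 < 46 holds -> x = 26 + 7 = 33.
Iteration 5: 33 < 46 holds -> x = 33 + 7 = 40.
Iteration 6: 40 < 46 holds -> x = 40 + 7 = 47.
Iteration 7: 47 < 46 fails; recursion stops.
SUM(x) = 5 + 12 + 19 + 26 + 33 + 40 + 47 = 182.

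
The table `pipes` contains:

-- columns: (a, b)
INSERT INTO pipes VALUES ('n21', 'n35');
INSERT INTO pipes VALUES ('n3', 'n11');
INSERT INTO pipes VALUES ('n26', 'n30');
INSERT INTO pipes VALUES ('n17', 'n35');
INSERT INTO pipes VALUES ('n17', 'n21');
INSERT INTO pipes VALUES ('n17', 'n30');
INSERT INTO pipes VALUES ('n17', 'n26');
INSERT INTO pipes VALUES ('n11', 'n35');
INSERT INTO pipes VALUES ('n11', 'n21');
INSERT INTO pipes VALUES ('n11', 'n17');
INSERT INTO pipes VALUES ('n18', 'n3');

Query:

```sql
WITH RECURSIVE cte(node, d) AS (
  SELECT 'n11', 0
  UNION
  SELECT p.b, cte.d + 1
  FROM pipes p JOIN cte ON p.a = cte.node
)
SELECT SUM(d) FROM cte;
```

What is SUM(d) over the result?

17

Base: (n11, d=0).
Iteration 1: edges from {n11} -> (n17, d=1), (n21, d=1), (n35, d=1).
Iteration 2: edges from {n17,n21,n35} -> (n21, d=2), (n26, d=2), (n30, d=2), (n35, d=2). [UNION drops 1 duplicate row(s)]
Iteration 3: edges from {n21,n26,n30,n35} -> (n30, d=3), (n35, d=3).
Iteration 4: no outgoing edges from {n30,n35}; recursion stops.
SUM(d) = 0 + 1 + 1 + 1 + 2 + 2 + 2 + 2 + 3 + 3 = 17.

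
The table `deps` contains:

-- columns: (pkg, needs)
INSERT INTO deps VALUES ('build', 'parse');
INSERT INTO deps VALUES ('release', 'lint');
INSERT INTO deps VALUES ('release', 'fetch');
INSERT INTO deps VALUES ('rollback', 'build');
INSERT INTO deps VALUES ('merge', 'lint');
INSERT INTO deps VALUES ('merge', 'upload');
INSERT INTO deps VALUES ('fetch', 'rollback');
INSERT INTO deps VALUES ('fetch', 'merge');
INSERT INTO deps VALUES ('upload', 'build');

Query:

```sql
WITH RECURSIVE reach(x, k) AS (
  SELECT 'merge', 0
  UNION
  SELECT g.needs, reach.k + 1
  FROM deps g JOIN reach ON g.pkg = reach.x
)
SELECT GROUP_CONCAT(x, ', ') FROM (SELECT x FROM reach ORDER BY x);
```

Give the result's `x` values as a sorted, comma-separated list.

build, lint, merge, parse, upload

Base: (merge, k=0).
Iteration 1: edges from {merge} -> (lint, k=1), (upload, k=1).
Iteration 2: edges from {lint,upload} -> (build, k=2).
Iteration 3: edges from {build} -> (parse, k=3).
Iteration 4: no outgoing edges from {parse}; recursion stops.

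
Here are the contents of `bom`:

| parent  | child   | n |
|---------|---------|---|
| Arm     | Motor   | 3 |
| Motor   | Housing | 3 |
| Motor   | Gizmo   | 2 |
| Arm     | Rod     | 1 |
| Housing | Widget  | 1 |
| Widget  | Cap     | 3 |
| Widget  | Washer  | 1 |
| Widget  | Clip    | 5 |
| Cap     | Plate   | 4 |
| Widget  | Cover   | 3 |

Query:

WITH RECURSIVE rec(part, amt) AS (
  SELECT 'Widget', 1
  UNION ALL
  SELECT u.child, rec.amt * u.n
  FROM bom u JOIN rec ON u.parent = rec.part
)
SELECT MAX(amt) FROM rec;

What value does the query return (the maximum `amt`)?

Base: (Widget, amt=1).
Iteration 1: components of {Widget} -> Cap = 1*3 = 3, Clip = 1*5 = 5, Cover = 1*3 = 3, Washer = 1*1 = 1.
Iteration 2: components of {Cap,Clip,Cover,Washer} -> Plate = 3*4 = 12.
Iteration 3: no further components; recursion stops.
amt values: 1, 3, 1, 5, 3, 12; the maximum is 12.

12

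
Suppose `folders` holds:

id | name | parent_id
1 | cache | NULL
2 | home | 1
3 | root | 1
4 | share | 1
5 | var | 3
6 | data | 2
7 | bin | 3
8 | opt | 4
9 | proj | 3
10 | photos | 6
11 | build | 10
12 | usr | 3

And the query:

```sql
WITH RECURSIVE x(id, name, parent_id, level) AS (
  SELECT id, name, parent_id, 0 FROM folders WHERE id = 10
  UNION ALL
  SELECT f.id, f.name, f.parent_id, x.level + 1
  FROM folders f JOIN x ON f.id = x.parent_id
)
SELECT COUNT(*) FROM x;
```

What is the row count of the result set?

Base: id=10 (photos), parent_id=6, level 0.
Iteration 1: join on id=6 -> data (id 6, parent_id=2, level 1).
Iteration 2: join on id=2 -> home (id 2, parent_id=1, level 2).
Iteration 3: join on id=1 -> cache (id 1, parent_id=NULL, level 3).
Iteration 4: parent_id is NULL; no match; recursion stops.
Total rows emitted: 4.

4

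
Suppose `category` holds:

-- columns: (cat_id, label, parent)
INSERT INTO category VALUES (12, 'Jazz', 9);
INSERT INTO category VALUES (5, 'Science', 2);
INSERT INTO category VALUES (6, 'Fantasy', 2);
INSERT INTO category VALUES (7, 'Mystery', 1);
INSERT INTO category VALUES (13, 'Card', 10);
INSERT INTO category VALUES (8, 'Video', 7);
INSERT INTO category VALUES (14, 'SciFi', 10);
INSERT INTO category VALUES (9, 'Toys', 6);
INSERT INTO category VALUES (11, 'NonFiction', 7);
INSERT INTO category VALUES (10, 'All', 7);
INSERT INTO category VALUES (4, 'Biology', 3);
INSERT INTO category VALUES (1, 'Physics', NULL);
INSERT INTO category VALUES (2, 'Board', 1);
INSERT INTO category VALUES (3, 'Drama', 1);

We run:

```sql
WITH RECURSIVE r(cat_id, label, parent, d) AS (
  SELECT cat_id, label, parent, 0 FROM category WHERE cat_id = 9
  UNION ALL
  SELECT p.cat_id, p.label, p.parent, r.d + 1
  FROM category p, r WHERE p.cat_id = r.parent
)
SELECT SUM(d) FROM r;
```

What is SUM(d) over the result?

Base: cat_id=9 (Toys), parent=6, d 0.
Iteration 1: join on cat_id=6 -> Fantasy (id 6, parent=2, d 1).
Iteration 2: join on cat_id=2 -> Board (id 2, parent=1, d 2).
Iteration 3: join on cat_id=1 -> Physics (id 1, parent=NULL, d 3).
Iteration 4: parent is NULL; no match; recursion stops.
SUM(d) = 0 + 1 + 2 + 3 = 6.

6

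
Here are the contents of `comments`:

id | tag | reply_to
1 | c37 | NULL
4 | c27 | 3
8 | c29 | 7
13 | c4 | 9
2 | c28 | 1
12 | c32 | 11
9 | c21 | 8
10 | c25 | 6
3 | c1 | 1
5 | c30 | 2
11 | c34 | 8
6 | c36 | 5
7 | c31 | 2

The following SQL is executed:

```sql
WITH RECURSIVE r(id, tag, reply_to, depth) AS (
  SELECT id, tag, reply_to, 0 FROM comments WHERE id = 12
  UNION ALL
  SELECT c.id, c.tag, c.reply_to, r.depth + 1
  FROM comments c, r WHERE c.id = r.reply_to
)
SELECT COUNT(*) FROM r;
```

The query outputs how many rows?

6

Base: id=12 (c32), reply_to=11, depth 0.
Iteration 1: join on id=11 -> c34 (id 11, reply_to=8, depth 1).
Iteration 2: join on id=8 -> c29 (id 8, reply_to=7, depth 2).
Iteration 3: join on id=7 -> c31 (id 7, reply_to=2, depth 3).
Iteration 4: join on id=2 -> c28 (id 2, reply_to=1, depth 4).
Iteration 5: join on id=1 -> c37 (id 1, reply_to=NULL, depth 5).
Iteration 6: reply_to is NULL; no match; recursion stops.
Total rows emitted: 6.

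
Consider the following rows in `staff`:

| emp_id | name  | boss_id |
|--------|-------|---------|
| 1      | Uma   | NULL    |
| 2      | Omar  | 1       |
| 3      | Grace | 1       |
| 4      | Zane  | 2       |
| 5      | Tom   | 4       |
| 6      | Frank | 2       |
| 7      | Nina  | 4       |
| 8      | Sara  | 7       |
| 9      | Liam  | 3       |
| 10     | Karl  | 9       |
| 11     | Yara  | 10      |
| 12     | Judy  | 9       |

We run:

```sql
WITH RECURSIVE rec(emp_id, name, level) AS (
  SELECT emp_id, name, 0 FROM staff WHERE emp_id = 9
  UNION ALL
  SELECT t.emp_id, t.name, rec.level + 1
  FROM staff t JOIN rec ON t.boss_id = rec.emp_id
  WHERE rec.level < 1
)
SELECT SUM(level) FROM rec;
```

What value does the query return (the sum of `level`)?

Base: emp_id=9 (Liam) at level 0.
Iteration 1: rows with boss_id in {9} -> Karl (id 10, level 1), Judy (id 12, level 1).
Iteration 2: level < 1 fails for all current rows; recursion stops.
SUM(level) = 0 + 1 + 1 = 2.

2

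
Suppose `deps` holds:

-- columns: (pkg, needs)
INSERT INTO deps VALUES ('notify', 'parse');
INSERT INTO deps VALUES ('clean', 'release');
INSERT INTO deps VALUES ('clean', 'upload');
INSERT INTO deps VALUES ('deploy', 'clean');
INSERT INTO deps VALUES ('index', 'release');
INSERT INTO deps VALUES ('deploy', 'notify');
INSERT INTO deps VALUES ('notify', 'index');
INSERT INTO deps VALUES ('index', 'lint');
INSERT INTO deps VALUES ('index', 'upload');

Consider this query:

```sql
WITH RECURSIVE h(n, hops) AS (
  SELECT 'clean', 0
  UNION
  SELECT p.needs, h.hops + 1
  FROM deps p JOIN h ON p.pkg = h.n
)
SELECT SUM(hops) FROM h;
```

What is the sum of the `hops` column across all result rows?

Base: (clean, hops=0).
Iteration 1: edges from {clean} -> (release, hops=1), (upload, hops=1).
Iteration 2: no outgoing edges from {release,upload}; recursion stops.
SUM(hops) = 0 + 1 + 1 = 2.

2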